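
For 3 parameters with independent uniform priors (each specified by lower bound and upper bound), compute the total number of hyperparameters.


A uniform prior has 2 hyperparameters per parameter.
Total = 3 * 2 = 6

6


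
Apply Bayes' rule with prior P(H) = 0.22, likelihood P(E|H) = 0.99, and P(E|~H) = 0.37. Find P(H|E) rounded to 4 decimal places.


Step 1: Compute marginal P(E) = P(E|H)P(H) + P(E|~H)P(~H)
= 0.99*0.22 + 0.37*0.78 = 0.5064
Step 2: P(H|E) = P(E|H)P(H)/P(E) = 0.2178/0.5064
= 0.4301

0.4301


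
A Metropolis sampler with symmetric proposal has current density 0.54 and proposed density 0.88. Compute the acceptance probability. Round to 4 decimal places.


For symmetric proposals, acceptance = min(1, pi(x*)/pi(x))
= min(1, 0.88/0.54)
= min(1, 1.6296) = 1.0

1.0


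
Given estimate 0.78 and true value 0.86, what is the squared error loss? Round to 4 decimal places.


Squared error = (estimate - true)^2
Difference = -0.08
Loss = -0.08^2 = 0.0064

0.0064


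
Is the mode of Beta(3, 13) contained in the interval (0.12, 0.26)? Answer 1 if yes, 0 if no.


Mode = (a-1)/(a+b-2) = 2/14 = 0.1429
Interval: (0.12, 0.26)
Contains mode? 1

1


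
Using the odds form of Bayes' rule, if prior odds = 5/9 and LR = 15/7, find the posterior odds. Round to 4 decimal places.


Bayes' rule in odds form: posterior odds = prior odds * LR
= (5 * 15) / (9 * 7)
= 75/63 = 1.1905

1.1905


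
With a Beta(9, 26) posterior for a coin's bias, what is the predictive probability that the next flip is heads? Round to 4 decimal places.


The predictive probability equals the posterior mean.
P(next = heads) = alpha / (alpha + beta)
= 9 / 35 = 0.2571

0.2571


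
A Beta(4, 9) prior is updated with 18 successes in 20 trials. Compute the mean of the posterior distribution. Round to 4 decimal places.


After update: Beta(22, 11)
Mean = 22 / (22 + 11) = 22 / 33
= 0.6667

0.6667


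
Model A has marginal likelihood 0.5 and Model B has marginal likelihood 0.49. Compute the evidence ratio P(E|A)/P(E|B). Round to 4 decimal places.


Evidence ratio = P(E|A) / P(E|B)
= 0.5 / 0.49
= 1.0204

1.0204


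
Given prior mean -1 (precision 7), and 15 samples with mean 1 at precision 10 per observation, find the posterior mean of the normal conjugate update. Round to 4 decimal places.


The posterior mean is a precision-weighted average of prior and data.
Post. prec. = 7 + 150 = 157
Post. mean = (-7 + 150)/157 = 143/157 = 0.9108

0.9108


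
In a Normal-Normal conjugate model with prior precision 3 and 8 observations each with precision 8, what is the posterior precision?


Posterior precision = prior precision + n * observation precision
= 3 + 8 * 8
= 3 + 64 = 67

67


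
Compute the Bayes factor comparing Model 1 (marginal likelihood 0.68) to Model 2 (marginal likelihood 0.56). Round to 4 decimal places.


BF12 = marginal likelihood of M1 / marginal likelihood of M2
= 0.68/0.56
= 1.2143

1.2143


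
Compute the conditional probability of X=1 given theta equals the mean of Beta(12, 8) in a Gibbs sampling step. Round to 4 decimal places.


Mean of Beta(12, 8) = 0.6
P(X=1 | theta=0.6) = 0.6

0.6


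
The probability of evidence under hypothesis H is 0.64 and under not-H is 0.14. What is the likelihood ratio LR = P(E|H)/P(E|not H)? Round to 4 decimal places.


LR = 0.64 / 0.14
= 4.5714

4.5714


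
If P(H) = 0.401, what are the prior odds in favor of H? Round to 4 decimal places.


Prior odds = P(H) / (1 - P(H))
= 0.401 / 0.599
= 0.6694

0.6694


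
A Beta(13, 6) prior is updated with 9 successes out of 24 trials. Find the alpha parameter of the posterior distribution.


In the Beta-Binomial conjugate update:
alpha_post = alpha_prior + successes
= 13 + 9
= 22

22


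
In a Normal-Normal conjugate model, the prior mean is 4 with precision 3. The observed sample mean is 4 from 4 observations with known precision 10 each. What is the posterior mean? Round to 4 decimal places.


Posterior precision = tau0 + n*tau = 3 + 4*10 = 43
Posterior mean = (tau0*mu0 + n*tau*xbar) / posterior_precision
= (3*4 + 4*10*4) / 43
= 172 / 43 = 4.0

4.0


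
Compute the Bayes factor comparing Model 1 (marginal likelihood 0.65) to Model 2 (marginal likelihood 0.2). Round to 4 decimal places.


BF12 = marginal likelihood of M1 / marginal likelihood of M2
= 0.65/0.2
= 3.25

3.25


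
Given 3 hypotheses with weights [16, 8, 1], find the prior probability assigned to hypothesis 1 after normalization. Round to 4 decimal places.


To normalize, divide each weight by the sum of all weights.
Sum = 25
Prior(H1) = 16/25 = 0.64

0.64


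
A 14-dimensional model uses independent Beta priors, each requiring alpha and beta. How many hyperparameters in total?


Per parameter: 2 (alpha and beta).
Total = 14 * 2 = 28

28


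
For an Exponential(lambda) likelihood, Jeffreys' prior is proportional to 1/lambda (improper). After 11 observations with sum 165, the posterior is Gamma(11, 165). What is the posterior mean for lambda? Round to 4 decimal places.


Posterior = Gamma(n, sum_x) = Gamma(11, 165)
Posterior mean = shape/rate = 11/165
= 0.0667

0.0667


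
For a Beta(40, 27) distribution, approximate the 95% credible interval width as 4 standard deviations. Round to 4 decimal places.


Variance of Beta(a,b) = ab / ((a+b)^2 * (a+b+1))
= 40*27 / ((67)^2 * 68)
= 0.0035
SD = sqrt(0.0035) = 0.0595
Width = 4 * SD = 0.2379

0.2379


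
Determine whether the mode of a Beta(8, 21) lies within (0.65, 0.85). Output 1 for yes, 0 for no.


First find the mode: (a-1)/(a+b-2) = 0.2593
Is 0.2593 in (0.65, 0.85)? 0

0


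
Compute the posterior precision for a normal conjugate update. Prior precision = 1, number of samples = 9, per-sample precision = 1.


tau_post = tau_0 + n * tau
= 1 + 9 * 1 = 10

10


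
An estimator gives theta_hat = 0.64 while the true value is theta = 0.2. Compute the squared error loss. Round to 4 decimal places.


The squared error loss is (theta_hat - theta)^2
= (0.64 - 0.2)^2
= (0.44)^2 = 0.1936

0.1936


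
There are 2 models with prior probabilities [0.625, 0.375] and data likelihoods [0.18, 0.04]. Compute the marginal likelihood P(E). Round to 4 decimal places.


P(E) = sum over models of P(M_i) * P(E|M_i)
= 0.625*0.18 + 0.375*0.04
= 0.1275

0.1275


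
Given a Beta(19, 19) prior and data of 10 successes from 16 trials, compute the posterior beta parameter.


Number of failures = 16 - 10 = 6
Posterior beta = 19 + 6 = 25

25


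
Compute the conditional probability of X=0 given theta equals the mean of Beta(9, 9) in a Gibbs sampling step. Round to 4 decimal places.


Mean of Beta(9, 9) = 0.5
P(X=0 | theta=0.5) = 0.5

0.5


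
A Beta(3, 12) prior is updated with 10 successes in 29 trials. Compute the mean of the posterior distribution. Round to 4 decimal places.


After update: Beta(13, 31)
Mean = 13 / (13 + 31) = 13 / 44
= 0.2955

0.2955


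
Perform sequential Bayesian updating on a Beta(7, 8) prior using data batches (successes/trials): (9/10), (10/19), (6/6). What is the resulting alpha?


Accumulate successes: 25
Posterior alpha = prior alpha + sum of successes
= 7 + 25 = 32

32


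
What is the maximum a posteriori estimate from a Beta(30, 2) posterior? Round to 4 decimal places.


The MAP estimate equals the mode of the distribution.
Mode of Beta(a,b) = (a-1)/(a+b-2)
= 29/30
= 0.9667

0.9667


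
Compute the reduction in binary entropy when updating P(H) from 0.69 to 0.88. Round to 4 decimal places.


H_before = -p*log2(p) - (1-p)*log2(1-p) for p=0.69: 0.8932
H_after for p=0.88: 0.5294
Reduction = 0.8932 - 0.5294 = 0.3638

0.3638


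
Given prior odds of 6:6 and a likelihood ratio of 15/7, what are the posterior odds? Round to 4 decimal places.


Posterior odds = prior odds * LR
Prior odds = 6/6 = 1.0
LR = 15/7 = 2.1429
Posterior odds = 1.0 * 2.1429 = 2.1429

2.1429


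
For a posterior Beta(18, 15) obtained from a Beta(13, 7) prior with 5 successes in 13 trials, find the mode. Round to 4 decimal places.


Mode = (alpha - 1) / (alpha + beta - 2)
= 17 / 31
= 0.5484

0.5484


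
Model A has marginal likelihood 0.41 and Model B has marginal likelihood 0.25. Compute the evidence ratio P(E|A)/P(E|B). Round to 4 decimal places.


Evidence ratio = P(E|A) / P(E|B)
= 0.41 / 0.25
= 1.64

1.64


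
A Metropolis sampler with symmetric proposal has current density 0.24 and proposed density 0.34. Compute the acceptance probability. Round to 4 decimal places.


For symmetric proposals, acceptance = min(1, pi(x*)/pi(x))
= min(1, 0.34/0.24)
= min(1, 1.4167) = 1.0

1.0


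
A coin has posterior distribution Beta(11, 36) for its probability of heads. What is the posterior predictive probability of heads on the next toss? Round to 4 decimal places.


Posterior predictive = E[theta] = alpha/(alpha+beta)
= 11/47
= 0.234

0.234


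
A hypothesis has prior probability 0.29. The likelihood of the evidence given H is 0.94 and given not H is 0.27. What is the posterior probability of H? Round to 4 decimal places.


Using Bayes' theorem:
P(E) = 0.29 * 0.94 + 0.71 * 0.27
P(E) = 0.4643
P(H|E) = (0.29 * 0.94) / 0.4643 = 0.5871

0.5871


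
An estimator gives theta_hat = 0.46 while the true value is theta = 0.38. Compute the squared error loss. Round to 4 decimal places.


The squared error loss is (theta_hat - theta)^2
= (0.46 - 0.38)^2
= (0.08)^2 = 0.0064

0.0064


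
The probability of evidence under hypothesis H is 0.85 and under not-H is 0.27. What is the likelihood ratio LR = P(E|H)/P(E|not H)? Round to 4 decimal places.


LR = 0.85 / 0.27
= 3.1481

3.1481


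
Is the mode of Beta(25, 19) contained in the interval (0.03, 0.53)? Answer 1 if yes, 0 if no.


Mode = (a-1)/(a+b-2) = 24/42 = 0.5714
Interval: (0.03, 0.53)
Contains mode? 0

0


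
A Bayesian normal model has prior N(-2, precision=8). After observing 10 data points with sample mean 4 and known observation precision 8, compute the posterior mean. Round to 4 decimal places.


Posterior mean = (prior_precision * prior_mean + n * data_precision * data_mean) / (prior_precision + n * data_precision)
Numerator = 8*-2 + 10*8*4 = 304
Denominator = 8 + 10*8 = 88
Posterior mean = 3.4545

3.4545


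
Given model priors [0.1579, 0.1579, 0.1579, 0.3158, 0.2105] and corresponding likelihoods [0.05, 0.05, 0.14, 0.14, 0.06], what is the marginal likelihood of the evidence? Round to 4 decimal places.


P(E) = sum_i P(M_i) P(E|M_i)
= 0.0079 + 0.0079 + 0.0221 + 0.0442 + 0.0126
= 0.0947

0.0947


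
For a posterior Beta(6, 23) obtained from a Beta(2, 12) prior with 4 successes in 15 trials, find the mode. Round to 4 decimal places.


Mode = (alpha - 1) / (alpha + beta - 2)
= 5 / 27
= 0.1852

0.1852


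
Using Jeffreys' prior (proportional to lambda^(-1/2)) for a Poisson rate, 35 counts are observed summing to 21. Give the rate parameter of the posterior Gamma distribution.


Conjugate update: Gamma(prior_shape + S, prior_rate + n).
Prior shape = 0.5, prior rate = 0.
Posterior rate = 0 + n = 35

35.0


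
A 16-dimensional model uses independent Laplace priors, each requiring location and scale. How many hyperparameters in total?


Per parameter: 2 (location and scale).
Total = 16 * 2 = 32

32


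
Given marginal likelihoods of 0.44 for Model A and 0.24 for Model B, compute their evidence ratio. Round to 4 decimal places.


Ratio = ML(A) / ML(B) = 0.44/0.24
= 1.8333

1.8333


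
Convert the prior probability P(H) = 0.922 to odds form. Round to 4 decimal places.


P(not H) = 1 - 0.922 = 0.078
Odds = 0.922 / 0.078 = 11.8205

11.8205


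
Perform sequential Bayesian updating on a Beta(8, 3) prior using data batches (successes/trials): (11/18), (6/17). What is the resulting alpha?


Accumulate successes: 17
Posterior alpha = prior alpha + sum of successes
= 8 + 17 = 25

25


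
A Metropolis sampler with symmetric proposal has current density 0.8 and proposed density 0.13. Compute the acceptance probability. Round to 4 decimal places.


For symmetric proposals, acceptance = min(1, pi(x*)/pi(x))
= min(1, 0.13/0.8)
= min(1, 0.1625) = 0.1625

0.1625


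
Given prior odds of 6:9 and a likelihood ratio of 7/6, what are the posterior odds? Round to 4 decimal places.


Posterior odds = prior odds * LR
Prior odds = 6/9 = 0.6667
LR = 7/6 = 1.1667
Posterior odds = 0.6667 * 1.1667 = 0.7778

0.7778


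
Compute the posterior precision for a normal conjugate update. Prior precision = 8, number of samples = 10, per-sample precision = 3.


tau_post = tau_0 + n * tau
= 8 + 10 * 3 = 38

38


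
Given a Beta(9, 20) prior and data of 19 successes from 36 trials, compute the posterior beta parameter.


Number of failures = 36 - 19 = 17
Posterior beta = 20 + 17 = 37

37


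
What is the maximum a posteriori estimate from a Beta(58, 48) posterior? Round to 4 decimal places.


The MAP estimate equals the mode of the distribution.
Mode of Beta(a,b) = (a-1)/(a+b-2)
= 57/104
= 0.5481

0.5481


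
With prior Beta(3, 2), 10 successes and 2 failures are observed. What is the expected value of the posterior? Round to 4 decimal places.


Posterior = Beta(13, 4)
E[theta] = alpha/(alpha+beta)
= 13/17 = 0.7647

0.7647


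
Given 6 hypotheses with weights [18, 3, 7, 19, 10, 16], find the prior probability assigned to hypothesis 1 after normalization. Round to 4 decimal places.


To normalize, divide each weight by the sum of all weights.
Sum = 73
Prior(H1) = 18/73 = 0.2466

0.2466


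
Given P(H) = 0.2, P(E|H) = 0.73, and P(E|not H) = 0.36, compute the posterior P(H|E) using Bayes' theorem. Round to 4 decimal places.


By Bayes' theorem: P(H|E) = P(E|H)*P(H) / P(E)
P(E) = P(E|H)*P(H) + P(E|not H)*P(not H)
P(E) = 0.73*0.2 + 0.36*0.8 = 0.434
P(H|E) = 0.73*0.2 / 0.434 = 0.3364

0.3364


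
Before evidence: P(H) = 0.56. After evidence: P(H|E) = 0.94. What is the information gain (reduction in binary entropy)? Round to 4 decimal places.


Prior entropy = 0.9896
Posterior entropy = 0.3274
Information gain = 0.9896 - 0.3274 = 0.6621

0.6621


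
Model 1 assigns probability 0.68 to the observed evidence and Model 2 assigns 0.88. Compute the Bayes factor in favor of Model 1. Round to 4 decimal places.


BF = P(data|M1) / P(data|M2)
= 0.68 / 0.88 = 0.7727

0.7727


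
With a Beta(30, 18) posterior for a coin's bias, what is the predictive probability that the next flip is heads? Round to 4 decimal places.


The predictive probability equals the posterior mean.
P(next = heads) = alpha / (alpha + beta)
= 30 / 48 = 0.625

0.625


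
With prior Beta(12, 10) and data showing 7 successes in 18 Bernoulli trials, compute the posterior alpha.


Conjugate update: alpha_posterior = alpha_prior + k
= 12 + 7 = 19

19


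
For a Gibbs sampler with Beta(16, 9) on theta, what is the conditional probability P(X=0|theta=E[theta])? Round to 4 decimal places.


E[theta] = 16/(16+9) = 0.64
P(X=0|theta) = 1 - theta = 0.36

0.36


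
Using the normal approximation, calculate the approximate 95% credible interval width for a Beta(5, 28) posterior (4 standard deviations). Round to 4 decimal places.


Var(Beta) = 5*28/(33^2 * 34) = 0.0038
SD = 0.0615
Width ~ 4*SD = 0.246

0.246


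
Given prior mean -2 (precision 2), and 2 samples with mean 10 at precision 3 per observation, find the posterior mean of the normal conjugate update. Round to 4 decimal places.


The posterior mean is a precision-weighted average of prior and data.
Post. prec. = 2 + 6 = 8
Post. mean = (-4 + 60)/8 = 56/8 = 7.0

7.0


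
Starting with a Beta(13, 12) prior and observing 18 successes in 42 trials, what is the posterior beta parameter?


Posterior beta = prior beta + failures
Failures = 42 - 18 = 24
beta_post = 12 + 24 = 36

36


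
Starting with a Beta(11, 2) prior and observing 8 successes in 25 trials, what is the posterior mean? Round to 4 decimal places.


Posterior parameters: alpha = 11 + 8 = 19
beta = 2 + 17 = 19
Posterior mean = alpha / (alpha + beta) = 19 / 38
= 0.5

0.5


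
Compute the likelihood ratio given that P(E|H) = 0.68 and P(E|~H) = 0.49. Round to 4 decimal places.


LR = P(E|H) / P(E|~H)
= 0.68 / 0.49 = 1.3878

1.3878


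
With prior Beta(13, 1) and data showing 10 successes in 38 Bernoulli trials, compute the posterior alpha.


Conjugate update: alpha_posterior = alpha_prior + k
= 13 + 10 = 23

23


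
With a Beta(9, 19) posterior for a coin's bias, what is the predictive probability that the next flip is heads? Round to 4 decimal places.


The predictive probability equals the posterior mean.
P(next = heads) = alpha / (alpha + beta)
= 9 / 28 = 0.3214

0.3214


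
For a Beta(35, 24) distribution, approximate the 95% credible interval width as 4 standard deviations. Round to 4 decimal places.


Variance of Beta(a,b) = ab / ((a+b)^2 * (a+b+1))
= 35*24 / ((59)^2 * 60)
= 0.004
SD = sqrt(0.004) = 0.0634
Width = 4 * SD = 0.2537

0.2537


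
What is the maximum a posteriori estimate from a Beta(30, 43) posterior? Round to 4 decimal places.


The MAP estimate equals the mode of the distribution.
Mode of Beta(a,b) = (a-1)/(a+b-2)
= 29/71
= 0.4085

0.4085


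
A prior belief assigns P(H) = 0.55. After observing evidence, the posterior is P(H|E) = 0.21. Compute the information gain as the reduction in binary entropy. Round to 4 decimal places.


H(prior) = -0.55*log2(0.55) - 0.45*log2(0.45)
= 0.9928
H(post) = -0.21*log2(0.21) - 0.79*log2(0.79)
= 0.7415
IG = 0.9928 - 0.7415 = 0.2513

0.2513


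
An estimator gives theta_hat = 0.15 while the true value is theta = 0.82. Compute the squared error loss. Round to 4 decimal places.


The squared error loss is (theta_hat - theta)^2
= (0.15 - 0.82)^2
= (-0.67)^2 = 0.4489

0.4489


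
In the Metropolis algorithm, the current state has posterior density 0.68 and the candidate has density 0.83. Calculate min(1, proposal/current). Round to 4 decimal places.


Ratio = 0.83/0.68 = 1.2206
Acceptance probability = min(1, 1.2206)
= 1.0

1.0


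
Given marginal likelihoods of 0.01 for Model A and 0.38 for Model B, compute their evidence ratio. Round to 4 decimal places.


Ratio = ML(A) / ML(B) = 0.01/0.38
= 0.0263

0.0263


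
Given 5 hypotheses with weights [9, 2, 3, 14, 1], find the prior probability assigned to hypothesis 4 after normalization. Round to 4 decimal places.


To normalize, divide each weight by the sum of all weights.
Sum = 29
Prior(H4) = 14/29 = 0.4828

0.4828


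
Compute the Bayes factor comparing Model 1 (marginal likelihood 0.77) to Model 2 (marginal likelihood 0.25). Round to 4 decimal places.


BF12 = marginal likelihood of M1 / marginal likelihood of M2
= 0.77/0.25
= 3.08

3.08


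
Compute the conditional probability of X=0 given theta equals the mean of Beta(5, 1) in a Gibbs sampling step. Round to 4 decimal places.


Mean of Beta(5, 1) = 0.8333
P(X=0 | theta=0.8333) = 0.1667

0.1667


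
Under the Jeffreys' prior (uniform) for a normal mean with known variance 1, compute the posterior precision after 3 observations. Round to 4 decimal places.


Prior precision = 0 (flat prior).
Post. prec. = 0 + n/var = 3/1 = 3.0

3.0


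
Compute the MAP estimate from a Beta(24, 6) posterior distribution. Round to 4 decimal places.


MAP = mode of Beta distribution
= (alpha - 1)/(alpha + beta - 2)
= (24-1)/(24+6-2)
= 23/28 = 0.8214

0.8214


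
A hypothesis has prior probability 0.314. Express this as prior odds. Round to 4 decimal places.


Odds = P(H) / P(not H) = 0.314 / 0.686
= 0.4577

0.4577


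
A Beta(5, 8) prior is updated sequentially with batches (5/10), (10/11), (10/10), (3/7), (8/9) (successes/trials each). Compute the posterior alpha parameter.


Sequential conjugate updating is equivalent to a single batch update.
Total successes across all batches = 36
alpha_posterior = alpha_prior + total_successes = 5 + 36
= 41

41


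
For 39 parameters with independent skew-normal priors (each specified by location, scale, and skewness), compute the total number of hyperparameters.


A skew-normal prior has 3 hyperparameters per parameter.
Total = 39 * 3 = 117

117


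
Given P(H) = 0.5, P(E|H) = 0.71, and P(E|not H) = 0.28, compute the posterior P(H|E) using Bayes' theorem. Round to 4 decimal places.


By Bayes' theorem: P(H|E) = P(E|H)*P(H) / P(E)
P(E) = P(E|H)*P(H) + P(E|not H)*P(not H)
P(E) = 0.71*0.5 + 0.28*0.5 = 0.495
P(H|E) = 0.71*0.5 / 0.495 = 0.7172

0.7172


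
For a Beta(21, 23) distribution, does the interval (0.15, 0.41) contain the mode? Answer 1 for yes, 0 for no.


Mode of Beta(a,b) = (a-1)/(a+b-2)
= (21-1)/(21+23-2) = 0.4762
Check: 0.15 <= 0.4762 <= 0.41?
Result: 0

0


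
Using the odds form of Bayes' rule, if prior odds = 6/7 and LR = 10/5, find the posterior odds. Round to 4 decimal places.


Bayes' rule in odds form: posterior odds = prior odds * LR
= (6 * 10) / (7 * 5)
= 60/35 = 1.7143

1.7143


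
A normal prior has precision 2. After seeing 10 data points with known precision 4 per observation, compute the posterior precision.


In the conjugate normal model, precisions add:
tau_posterior = tau_prior + n * tau_data
= 2 + 10*4 = 42

42


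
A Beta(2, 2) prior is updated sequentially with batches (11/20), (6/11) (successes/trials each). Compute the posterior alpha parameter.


Sequential conjugate updating is equivalent to a single batch update.
Total successes across all batches = 17
alpha_posterior = alpha_prior + total_successes = 2 + 17
= 19

19


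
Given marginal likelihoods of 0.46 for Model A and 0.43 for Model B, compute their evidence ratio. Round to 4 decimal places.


Ratio = ML(A) / ML(B) = 0.46/0.43
= 1.0698

1.0698


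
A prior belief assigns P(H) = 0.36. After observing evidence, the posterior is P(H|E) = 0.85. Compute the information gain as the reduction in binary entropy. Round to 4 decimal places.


H(prior) = -0.36*log2(0.36) - 0.64*log2(0.64)
= 0.9427
H(post) = -0.85*log2(0.85) - 0.15*log2(0.15)
= 0.6098
IG = 0.9427 - 0.6098 = 0.3328

0.3328


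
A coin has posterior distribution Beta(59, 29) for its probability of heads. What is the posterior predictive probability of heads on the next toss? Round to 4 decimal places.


Posterior predictive = E[theta] = alpha/(alpha+beta)
= 59/88
= 0.6705

0.6705


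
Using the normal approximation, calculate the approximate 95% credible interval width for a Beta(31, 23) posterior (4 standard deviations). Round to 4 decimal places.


Var(Beta) = 31*23/(54^2 * 55) = 0.0044
SD = 0.0667
Width ~ 4*SD = 0.2667

0.2667


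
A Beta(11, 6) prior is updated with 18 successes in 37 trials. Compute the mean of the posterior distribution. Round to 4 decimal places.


After update: Beta(29, 25)
Mean = 29 / (29 + 25) = 29 / 54
= 0.537

0.537


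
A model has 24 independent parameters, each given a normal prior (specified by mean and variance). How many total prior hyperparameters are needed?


Each normal prior needs 2 hyperparameters (mean and variance).
Total = 2 * 24 = 48

48


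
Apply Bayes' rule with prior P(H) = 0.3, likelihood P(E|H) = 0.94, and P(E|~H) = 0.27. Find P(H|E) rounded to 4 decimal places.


Step 1: Compute marginal P(E) = P(E|H)P(H) + P(E|~H)P(~H)
= 0.94*0.3 + 0.27*0.7 = 0.471
Step 2: P(H|E) = P(E|H)P(H)/P(E) = 0.282/0.471
= 0.5987

0.5987


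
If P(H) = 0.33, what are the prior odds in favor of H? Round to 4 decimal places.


Prior odds = P(H) / (1 - P(H))
= 0.33 / 0.67
= 0.4925

0.4925


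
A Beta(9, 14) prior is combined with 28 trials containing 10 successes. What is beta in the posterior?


In conjugate updating:
beta_posterior = beta_prior + (n - k)
= 14 + (28 - 10)
= 14 + 18 = 32

32


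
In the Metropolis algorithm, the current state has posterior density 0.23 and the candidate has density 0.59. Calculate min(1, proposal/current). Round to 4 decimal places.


Ratio = 0.59/0.23 = 2.5652
Acceptance probability = min(1, 2.5652)
= 1.0

1.0


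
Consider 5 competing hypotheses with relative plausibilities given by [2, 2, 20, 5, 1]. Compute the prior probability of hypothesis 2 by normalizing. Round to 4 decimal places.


Sum of weights = 2 + 2 + 20 + 5 + 1 = 30
Normalized prior for H2 = 2 / 30
= 0.0667

0.0667


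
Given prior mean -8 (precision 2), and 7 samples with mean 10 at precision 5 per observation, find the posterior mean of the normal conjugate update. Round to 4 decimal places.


The posterior mean is a precision-weighted average of prior and data.
Post. prec. = 2 + 35 = 37
Post. mean = (-16 + 350)/37 = 334/37 = 9.027

9.027


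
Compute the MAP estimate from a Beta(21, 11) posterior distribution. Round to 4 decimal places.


MAP = mode of Beta distribution
= (alpha - 1)/(alpha + beta - 2)
= (21-1)/(21+11-2)
= 20/30 = 0.6667

0.6667


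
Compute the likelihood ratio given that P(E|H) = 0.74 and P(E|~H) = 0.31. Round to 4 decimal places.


LR = P(E|H) / P(E|~H)
= 0.74 / 0.31 = 2.3871

2.3871


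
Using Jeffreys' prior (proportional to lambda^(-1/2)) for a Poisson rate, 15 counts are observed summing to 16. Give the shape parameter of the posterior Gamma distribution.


Conjugate update: Gamma(prior_shape + S, prior_rate + n).
Prior shape = 0.5, prior rate = 0.
Posterior shape = 0.5 + S = 0.5 + 16 = 16.5

16.5


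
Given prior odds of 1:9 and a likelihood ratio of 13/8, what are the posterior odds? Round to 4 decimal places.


Posterior odds = prior odds * LR
Prior odds = 1/9 = 0.1111
LR = 13/8 = 1.625
Posterior odds = 0.1111 * 1.625 = 0.1806

0.1806


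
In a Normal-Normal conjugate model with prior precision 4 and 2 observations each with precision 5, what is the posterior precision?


Posterior precision = prior precision + n * observation precision
= 4 + 2 * 5
= 4 + 10 = 14

14


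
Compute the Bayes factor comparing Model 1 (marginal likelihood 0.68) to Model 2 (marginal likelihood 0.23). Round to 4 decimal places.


BF12 = marginal likelihood of M1 / marginal likelihood of M2
= 0.68/0.23
= 2.9565

2.9565


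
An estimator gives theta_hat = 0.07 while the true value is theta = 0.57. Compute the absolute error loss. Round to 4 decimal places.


The absolute error loss is |theta_hat - theta|
= |0.07 - 0.57|
= 0.5

0.5


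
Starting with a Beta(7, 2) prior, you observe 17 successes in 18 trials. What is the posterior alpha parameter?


For a Beta-Binomial conjugate model:
Posterior alpha = prior alpha + number of successes
= 7 + 17 = 24

24


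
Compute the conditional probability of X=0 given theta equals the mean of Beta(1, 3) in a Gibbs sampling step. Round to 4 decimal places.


Mean of Beta(1, 3) = 0.25
P(X=0 | theta=0.25) = 0.75

0.75


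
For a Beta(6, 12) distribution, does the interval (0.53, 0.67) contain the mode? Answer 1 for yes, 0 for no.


Mode of Beta(a,b) = (a-1)/(a+b-2)
= (6-1)/(6+12-2) = 0.3125
Check: 0.53 <= 0.3125 <= 0.67?
Result: 0

0


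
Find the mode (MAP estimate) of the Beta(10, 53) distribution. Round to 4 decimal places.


For Beta(a,b) with a,b > 1:
Mode = (a-1)/(a+b-2) = (10-1)/(63-2)
= 9/61 = 0.1475

0.1475


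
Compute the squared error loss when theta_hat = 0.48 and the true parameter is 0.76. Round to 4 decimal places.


L = (theta_hat - theta_true)^2
= (0.48 - 0.76)^2
= -0.28^2 = 0.0784

0.0784


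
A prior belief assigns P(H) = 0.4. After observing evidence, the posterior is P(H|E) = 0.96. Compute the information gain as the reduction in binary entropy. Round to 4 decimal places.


H(prior) = -0.4*log2(0.4) - 0.6*log2(0.6)
= 0.971
H(post) = -0.96*log2(0.96) - 0.04*log2(0.04)
= 0.2423
IG = 0.971 - 0.2423 = 0.7287

0.7287


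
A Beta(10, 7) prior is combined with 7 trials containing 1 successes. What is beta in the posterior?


In conjugate updating:
beta_posterior = beta_prior + (n - k)
= 7 + (7 - 1)
= 7 + 6 = 13

13


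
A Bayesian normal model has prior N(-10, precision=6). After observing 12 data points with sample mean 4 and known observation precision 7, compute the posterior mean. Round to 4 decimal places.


Posterior mean = (prior_precision * prior_mean + n * data_precision * data_mean) / (prior_precision + n * data_precision)
Numerator = 6*-10 + 12*7*4 = 276
Denominator = 6 + 12*7 = 90
Posterior mean = 3.0667

3.0667


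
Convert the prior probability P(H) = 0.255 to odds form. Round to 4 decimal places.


P(not H) = 1 - 0.255 = 0.745
Odds = 0.255 / 0.745 = 0.3423

0.3423


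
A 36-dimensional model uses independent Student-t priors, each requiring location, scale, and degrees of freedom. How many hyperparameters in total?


Per parameter: 3 (location, scale, and degrees of freedom).
Total = 36 * 3 = 108

108


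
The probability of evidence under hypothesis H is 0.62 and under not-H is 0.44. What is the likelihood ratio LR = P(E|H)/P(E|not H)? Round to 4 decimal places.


LR = 0.62 / 0.44
= 1.4091

1.4091


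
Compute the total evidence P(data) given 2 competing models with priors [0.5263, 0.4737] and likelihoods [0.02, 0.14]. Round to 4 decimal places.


Marginal likelihood = sum P(model_i) * P(data|model_i)
Model 1: 0.5263 * 0.02 = 0.0105
Model 2: 0.4737 * 0.14 = 0.0663
Total = 0.0768

0.0768


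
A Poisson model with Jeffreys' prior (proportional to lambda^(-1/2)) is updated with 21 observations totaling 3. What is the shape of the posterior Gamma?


Posterior = Gamma(0.5 + S, n)
= Gamma(0.5 + 3, 21)
Posterior shape = 0.5 + S = 0.5 + 3 = 3.5

3.5


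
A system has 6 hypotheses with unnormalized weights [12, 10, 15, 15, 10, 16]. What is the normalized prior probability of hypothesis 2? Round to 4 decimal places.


The normalized prior is the weight divided by the total.
Total weight = 78
P(H2) = 10 / 78 = 0.1282

0.1282


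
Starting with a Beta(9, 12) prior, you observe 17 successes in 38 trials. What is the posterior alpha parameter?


For a Beta-Binomial conjugate model:
Posterior alpha = prior alpha + number of successes
= 9 + 17 = 26

26


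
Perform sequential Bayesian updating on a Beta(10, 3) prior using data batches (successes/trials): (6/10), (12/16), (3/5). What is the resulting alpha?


Accumulate successes: 21
Posterior alpha = prior alpha + sum of successes
= 10 + 21 = 31

31


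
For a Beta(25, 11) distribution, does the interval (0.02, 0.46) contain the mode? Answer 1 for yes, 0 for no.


Mode of Beta(a,b) = (a-1)/(a+b-2)
= (25-1)/(25+11-2) = 0.7059
Check: 0.02 <= 0.7059 <= 0.46?
Result: 0

0


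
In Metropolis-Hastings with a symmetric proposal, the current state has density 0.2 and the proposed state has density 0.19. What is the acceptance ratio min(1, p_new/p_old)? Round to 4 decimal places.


Ratio = p_new / p_old = 0.19 / 0.2 = 0.95
Acceptance = min(1, 0.95) = 0.95

0.95


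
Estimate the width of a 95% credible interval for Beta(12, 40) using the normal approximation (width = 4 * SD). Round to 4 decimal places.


For Beta(a,b): Var = ab/((a+b)^2(a+b+1))
Var = 0.0033, SD = 0.0579
Approximate 95% CI width = 4 * 0.0579 = 0.2315

0.2315


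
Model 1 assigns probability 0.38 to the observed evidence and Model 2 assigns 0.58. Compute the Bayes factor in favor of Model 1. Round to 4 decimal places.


BF = P(data|M1) / P(data|M2)
= 0.38 / 0.58 = 0.6552

0.6552


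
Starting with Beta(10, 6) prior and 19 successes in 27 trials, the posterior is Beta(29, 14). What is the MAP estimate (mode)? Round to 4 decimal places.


The mode of Beta(a, b) when a > 1 and b > 1 is (a-1)/(a+b-2)
= (29 - 1) / (29 + 14 - 2)
= 28 / 41
= 0.6829

0.6829


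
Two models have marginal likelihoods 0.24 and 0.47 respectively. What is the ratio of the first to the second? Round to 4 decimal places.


Evidence ratio = 0.24 / 0.47
= 0.5106

0.5106


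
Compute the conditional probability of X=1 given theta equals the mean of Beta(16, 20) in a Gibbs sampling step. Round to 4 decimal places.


Mean of Beta(16, 20) = 0.4444
P(X=1 | theta=0.4444) = 0.4444

0.4444


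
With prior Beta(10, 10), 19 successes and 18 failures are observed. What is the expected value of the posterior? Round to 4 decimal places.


Posterior = Beta(29, 28)
E[theta] = alpha/(alpha+beta)
= 29/57 = 0.5088

0.5088


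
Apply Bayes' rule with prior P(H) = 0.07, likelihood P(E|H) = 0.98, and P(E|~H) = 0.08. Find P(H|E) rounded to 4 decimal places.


Step 1: Compute marginal P(E) = P(E|H)P(H) + P(E|~H)P(~H)
= 0.98*0.07 + 0.08*0.93 = 0.143
Step 2: P(H|E) = P(E|H)P(H)/P(E) = 0.0686/0.143
= 0.4797

0.4797


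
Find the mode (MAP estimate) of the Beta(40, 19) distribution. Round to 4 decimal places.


For Beta(a,b) with a,b > 1:
Mode = (a-1)/(a+b-2) = (40-1)/(59-2)
= 39/57 = 0.6842

0.6842


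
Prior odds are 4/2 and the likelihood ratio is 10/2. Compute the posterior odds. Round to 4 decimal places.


Posterior odds = prior odds * likelihood ratio
= (4/2) * (10/2)
= 40 / 4
= 10.0

10.0


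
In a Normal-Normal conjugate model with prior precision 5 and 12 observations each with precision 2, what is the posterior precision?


Posterior precision = prior precision + n * observation precision
= 5 + 12 * 2
= 5 + 24 = 29

29


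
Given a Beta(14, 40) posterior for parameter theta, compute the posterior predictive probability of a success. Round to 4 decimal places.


For a Beta-Bernoulli model, the predictive probability is the mean:
P(success) = 14/(14+40) = 14/54 = 0.2593

0.2593


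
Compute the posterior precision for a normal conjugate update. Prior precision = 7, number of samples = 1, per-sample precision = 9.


tau_post = tau_0 + n * tau
= 7 + 1 * 9 = 16

16


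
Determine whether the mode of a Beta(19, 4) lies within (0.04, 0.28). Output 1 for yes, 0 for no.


First find the mode: (a-1)/(a+b-2) = 0.8571
Is 0.8571 in (0.04, 0.28)? 0

0


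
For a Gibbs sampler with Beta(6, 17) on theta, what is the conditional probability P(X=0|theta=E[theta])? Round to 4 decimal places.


E[theta] = 6/(6+17) = 0.2609
P(X=0|theta) = 1 - theta = 0.7391

0.7391


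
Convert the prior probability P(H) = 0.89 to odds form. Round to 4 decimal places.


P(not H) = 1 - 0.89 = 0.11
Odds = 0.89 / 0.11 = 8.0909

8.0909


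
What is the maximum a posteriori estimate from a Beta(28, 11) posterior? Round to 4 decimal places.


The MAP estimate equals the mode of the distribution.
Mode of Beta(a,b) = (a-1)/(a+b-2)
= 27/37
= 0.7297

0.7297


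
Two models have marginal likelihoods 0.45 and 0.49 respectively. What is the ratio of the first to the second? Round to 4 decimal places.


Evidence ratio = 0.45 / 0.49
= 0.9184

0.9184


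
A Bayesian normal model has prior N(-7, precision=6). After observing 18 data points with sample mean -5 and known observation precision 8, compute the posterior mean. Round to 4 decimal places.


Posterior mean = (prior_precision * prior_mean + n * data_precision * data_mean) / (prior_precision + n * data_precision)
Numerator = 6*-7 + 18*8*-5 = -762
Denominator = 6 + 18*8 = 150
Posterior mean = -5.08

-5.08


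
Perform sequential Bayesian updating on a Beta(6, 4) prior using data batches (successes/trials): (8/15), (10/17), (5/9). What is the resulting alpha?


Accumulate successes: 23
Posterior alpha = prior alpha + sum of successes
= 6 + 23 = 29

29


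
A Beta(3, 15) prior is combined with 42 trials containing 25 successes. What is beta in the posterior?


In conjugate updating:
beta_posterior = beta_prior + (n - k)
= 15 + (42 - 25)
= 15 + 17 = 32

32


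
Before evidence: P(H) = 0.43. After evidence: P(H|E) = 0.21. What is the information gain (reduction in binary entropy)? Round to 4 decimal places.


Prior entropy = 0.9858
Posterior entropy = 0.7415
Information gain = 0.9858 - 0.7415 = 0.2443

0.2443


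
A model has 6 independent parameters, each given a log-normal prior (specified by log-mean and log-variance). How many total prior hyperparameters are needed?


Each log-normal prior needs 2 hyperparameters (log-mean and log-variance).
Total = 2 * 6 = 12

12


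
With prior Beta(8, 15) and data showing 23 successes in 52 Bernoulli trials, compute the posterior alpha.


Conjugate update: alpha_posterior = alpha_prior + k
= 8 + 23 = 31

31


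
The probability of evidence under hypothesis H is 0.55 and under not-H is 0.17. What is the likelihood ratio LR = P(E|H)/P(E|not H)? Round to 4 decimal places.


LR = 0.55 / 0.17
= 3.2353

3.2353


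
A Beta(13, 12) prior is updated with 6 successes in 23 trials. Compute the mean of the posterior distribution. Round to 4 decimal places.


After update: Beta(19, 29)
Mean = 19 / (19 + 29) = 19 / 48
= 0.3958

0.3958


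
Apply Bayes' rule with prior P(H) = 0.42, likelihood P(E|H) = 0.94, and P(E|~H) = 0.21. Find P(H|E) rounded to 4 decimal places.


Step 1: Compute marginal P(E) = P(E|H)P(H) + P(E|~H)P(~H)
= 0.94*0.42 + 0.21*0.58 = 0.5166
Step 2: P(H|E) = P(E|H)P(H)/P(E) = 0.3948/0.5166
= 0.7642

0.7642


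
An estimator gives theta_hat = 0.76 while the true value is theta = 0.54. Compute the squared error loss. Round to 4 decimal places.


The squared error loss is (theta_hat - theta)^2
= (0.76 - 0.54)^2
= (0.22)^2 = 0.0484

0.0484


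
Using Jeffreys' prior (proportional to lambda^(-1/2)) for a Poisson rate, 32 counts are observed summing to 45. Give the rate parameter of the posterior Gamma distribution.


Conjugate update: Gamma(prior_shape + S, prior_rate + n).
Prior shape = 0.5, prior rate = 0.
Posterior rate = 0 + n = 32

32.0


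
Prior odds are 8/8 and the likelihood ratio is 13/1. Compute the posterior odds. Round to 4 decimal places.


Posterior odds = prior odds * likelihood ratio
= (8/8) * (13/1)
= 104 / 8
= 13.0

13.0


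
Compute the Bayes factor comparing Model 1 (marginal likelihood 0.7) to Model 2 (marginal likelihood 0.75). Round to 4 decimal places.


BF12 = marginal likelihood of M1 / marginal likelihood of M2
= 0.7/0.75
= 0.9333

0.9333


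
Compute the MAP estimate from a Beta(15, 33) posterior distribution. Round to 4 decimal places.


MAP = mode of Beta distribution
= (alpha - 1)/(alpha + beta - 2)
= (15-1)/(15+33-2)
= 14/46 = 0.3043

0.3043


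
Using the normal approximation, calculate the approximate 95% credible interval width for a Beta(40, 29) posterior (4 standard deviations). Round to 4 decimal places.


Var(Beta) = 40*29/(69^2 * 70) = 0.0035
SD = 0.059
Width ~ 4*SD = 0.236

0.236


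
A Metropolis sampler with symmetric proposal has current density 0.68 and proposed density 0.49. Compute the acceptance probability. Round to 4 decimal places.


For symmetric proposals, acceptance = min(1, pi(x*)/pi(x))
= min(1, 0.49/0.68)
= min(1, 0.7206) = 0.7206

0.7206


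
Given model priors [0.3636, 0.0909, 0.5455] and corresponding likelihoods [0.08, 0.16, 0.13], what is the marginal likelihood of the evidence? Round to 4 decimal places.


P(E) = sum_i P(M_i) P(E|M_i)
= 0.0291 + 0.0145 + 0.0709
= 0.1145

0.1145


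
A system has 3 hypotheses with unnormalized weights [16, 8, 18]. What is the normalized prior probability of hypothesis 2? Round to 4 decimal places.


The normalized prior is the weight divided by the total.
Total weight = 42
P(H2) = 8 / 42 = 0.1905

0.1905


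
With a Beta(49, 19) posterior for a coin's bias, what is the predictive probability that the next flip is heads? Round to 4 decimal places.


The predictive probability equals the posterior mean.
P(next = heads) = alpha / (alpha + beta)
= 49 / 68 = 0.7206

0.7206


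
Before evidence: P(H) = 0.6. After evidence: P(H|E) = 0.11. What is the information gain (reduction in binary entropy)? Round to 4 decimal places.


Prior entropy = 0.971
Posterior entropy = 0.4999
Information gain = 0.971 - 0.4999 = 0.471

0.471
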